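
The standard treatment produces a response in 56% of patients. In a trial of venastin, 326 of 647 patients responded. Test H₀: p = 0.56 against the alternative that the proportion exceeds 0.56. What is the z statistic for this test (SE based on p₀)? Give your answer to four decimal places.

z = -2.8766

p̂ = 326/647 ≈ 0.503864.
Standard error under H₀: √(0.56×0.44/647) = 0.019515.
z = (0.503864 − 0.56)/0.019515 = -0.056136/0.019515 = -2.8766.
p-value = P(Z > -2.877) ≈ 0.9980.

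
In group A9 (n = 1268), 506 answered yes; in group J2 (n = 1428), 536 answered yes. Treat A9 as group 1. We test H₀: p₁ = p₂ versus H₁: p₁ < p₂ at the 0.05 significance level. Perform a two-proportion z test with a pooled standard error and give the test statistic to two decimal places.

z = 1.26

p̂₁ = 506/1268 = 0.3991, p̂₂ = 536/1428 = 0.3754.
Pooled p̂ = (506+536)/(1268+1428) = 1042/2696 = 0.3865.
SE = √(0.237117 × 0.00148892) = 0.0188.
z = (0.3991 − 0.3754)/0.0188 = 0.0237/0.0188 = 1.26.
p-value = P(Z < 1.262) ≈ 0.8964, so at α = 0.05 we fail to reject H₀.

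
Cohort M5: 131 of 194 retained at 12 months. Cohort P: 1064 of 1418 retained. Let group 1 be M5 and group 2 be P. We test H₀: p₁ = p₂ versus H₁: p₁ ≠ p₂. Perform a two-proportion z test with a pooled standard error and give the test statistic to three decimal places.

p̂₁ = 131/194 ≈ 0.67526, p̂₂ = 1064/1418 ≈ 0.75035.
Pooled p̂ = (131+1064)/(194+1418) = 1195/1612 = 0.74132.
SE = √(0.191767 × 0.00585986) = 0.03352.
z = (0.67526 − 0.75035)/0.03352 = -0.07509/0.03352 = -2.240.
p-value = 2·P(Z > 2.240) ≈ 0.0251.

z = -2.240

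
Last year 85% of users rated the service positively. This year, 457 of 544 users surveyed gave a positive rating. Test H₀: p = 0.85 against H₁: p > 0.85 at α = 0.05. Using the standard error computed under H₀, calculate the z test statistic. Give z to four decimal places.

p̂ = 457/544 = 0.840074.
Under H₀, SE = √(0.85·0.15/544) = √(0.000234375) = 0.015309.
z = (0.840074 − 0.85)/0.015309 = -0.009926/0.015309 = -0.6484.
p-value = P(Z > -0.648) ≈ 0.7416, so at α = 0.05 we fail to reject H₀.

z = -0.6484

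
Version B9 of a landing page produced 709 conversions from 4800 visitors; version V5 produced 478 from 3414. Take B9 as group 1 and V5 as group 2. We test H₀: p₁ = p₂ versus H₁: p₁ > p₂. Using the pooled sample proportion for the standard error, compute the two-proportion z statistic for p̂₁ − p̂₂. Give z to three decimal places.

p̂₁ = 709/4800 ≈ 0.14771, p̂₂ = 478/3414 ≈ 0.14001.
Pooled p̂ = (709+478)/(4800+3414) = 1187/8214 = 0.14451.
SE = √(p̂(1−p̂)(1/n₁+1/n₂)) = √(0.14451·0.85549·0.000501245) = √(6.19671e-05) = 0.00787.
z = (0.14771 − 0.14001)/0.00787 = 0.00770/0.00787 = 0.978.

z = 0.978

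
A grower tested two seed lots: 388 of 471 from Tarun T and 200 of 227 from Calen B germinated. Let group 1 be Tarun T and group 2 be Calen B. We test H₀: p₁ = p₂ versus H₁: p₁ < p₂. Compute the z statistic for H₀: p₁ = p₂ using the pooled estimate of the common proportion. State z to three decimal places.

p̂₁ = 388/471 = 0.82378, p̂₂ = 200/227 = 0.88106.
Pooled p̂ = (388+200)/(471+227) = 588/698 = 0.84241.
SE = √(0.132758 × 0.00652843) = 0.02944.
z = (0.82378 − 0.88106)/0.02944 = -0.05728/0.02944 = -1.946.
p-value = P(Z < -1.946) ≈ 0.0259.

z = -1.946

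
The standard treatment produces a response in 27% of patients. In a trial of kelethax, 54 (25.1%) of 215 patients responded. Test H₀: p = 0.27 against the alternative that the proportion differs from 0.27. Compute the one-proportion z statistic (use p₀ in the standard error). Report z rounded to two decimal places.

p̂ = 54/215 = 0.2512.
Standard error under H₀: √(0.27×0.73/215) = 0.0303.
z = (0.2512 − 0.27)/0.0303 = -0.0188/0.0303 = -0.62.

z = -0.62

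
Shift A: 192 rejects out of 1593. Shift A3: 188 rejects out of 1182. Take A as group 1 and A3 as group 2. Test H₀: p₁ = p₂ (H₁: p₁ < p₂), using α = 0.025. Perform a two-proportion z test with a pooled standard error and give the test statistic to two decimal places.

p̂₁ = 192/1593 ≈ 0.1205, p̂₂ = 188/1182 ≈ 0.1591.
Pooled p̂ = (192+188)/(1593+1182) = 380/2775 = 0.1369.
SE = √(p̂(1−p̂)(1/n₁+1/n₂)) = √(0.1369·0.8631·0.00147377) = √(0.000174178) = 0.0132.
z = (0.1205 − 0.1591)/0.0132 = -0.0386/0.0132 = -2.92.
p-value = P(Z < -2.919) ≈ 0.0018. With α = 0.025, reject H₀.

z = -2.92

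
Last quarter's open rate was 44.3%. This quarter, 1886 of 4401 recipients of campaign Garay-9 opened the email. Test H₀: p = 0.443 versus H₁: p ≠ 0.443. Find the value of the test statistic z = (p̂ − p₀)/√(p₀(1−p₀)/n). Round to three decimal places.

p̂ = 1886/4401 ≈ 0.42854.
Standard error under H₀: √(0.443×0.557/4401) = 0.00749.
z = (0.42854 − 0.443)/0.00749 = -0.01446/0.00749 = -1.931.
Two-sided p-value ≈ 2·Φ(−1.931) = 0.0534.

z = -1.931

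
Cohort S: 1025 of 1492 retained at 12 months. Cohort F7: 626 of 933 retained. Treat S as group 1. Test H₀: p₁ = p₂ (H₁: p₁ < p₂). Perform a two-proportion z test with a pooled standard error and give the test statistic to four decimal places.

p̂₁ = 1025/1492 ≈ 0.686997, p̂₂ = 626/933 ≈ 0.670954.
Pooled p̂ = (1025+626)/(1492+933) = 1651/2425 = 0.680825.
SE = √(0.217302 × 0.00174205) = 0.019456.
z = (0.686997 − 0.670954)/0.019456 = 0.016043/0.019456 = 0.8246.
p-value = P(Z < 0.825) ≈ 0.7952.

z = 0.8246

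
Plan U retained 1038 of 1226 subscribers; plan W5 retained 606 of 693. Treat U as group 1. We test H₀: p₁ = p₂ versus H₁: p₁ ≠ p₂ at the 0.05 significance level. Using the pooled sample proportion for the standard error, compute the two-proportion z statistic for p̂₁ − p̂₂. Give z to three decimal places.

p̂₁ = 1038/1226 = 0.84666, p̂₂ = 606/693 = 0.87446.
Pooled p̂ = (1038+606)/(1226+693) = 1644/1919 = 0.85670.
SE = √(p̂(1−p̂)(1/n₁+1/n₂)) = √(0.85670·0.14330·0.00225866) = √(0.000277291) = 0.01665.
z = (0.84666 − 0.87446)/0.01665 = -0.02780/0.01665 = -1.670.
Two-sided p-value ≈ 2·Φ(−1.670) = 0.0950, so at α = 0.05 we fail to reject H₀.

z = -1.670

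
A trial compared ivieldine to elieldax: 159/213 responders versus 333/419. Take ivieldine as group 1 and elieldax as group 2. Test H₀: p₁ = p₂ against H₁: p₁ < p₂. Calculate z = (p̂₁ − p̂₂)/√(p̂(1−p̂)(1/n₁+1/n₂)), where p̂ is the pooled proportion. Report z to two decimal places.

p̂₁ = 159/213 = 0.7465, p̂₂ = 333/419 = 0.7947.
Pooled p̂ = (159+333)/(213+419) = 492/632 = 0.7785.
SE = √(0.172448 × 0.00708147) = 0.0349.
z = (0.7465 − 0.7947)/0.0349 = -0.0482/0.0349 = -1.38.

z = -1.38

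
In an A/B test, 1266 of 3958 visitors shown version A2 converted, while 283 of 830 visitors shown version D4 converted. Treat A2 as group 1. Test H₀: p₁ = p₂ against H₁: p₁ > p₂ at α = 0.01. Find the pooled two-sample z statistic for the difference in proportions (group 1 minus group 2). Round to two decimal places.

p̂₁ = 1266/3958 ≈ 0.3199, p̂₂ = 283/830 ≈ 0.3410.
Pooled p̂ = (1266+283)/(3958+830) = 1549/4788 = 0.3235.
SE = √(p̂(1−p̂)(1/n₁+1/n₂)) = √(0.3235·0.6765·0.00145747) = √(0.000318973) = 0.0179.
z = (0.3199 − 0.3410)/0.0179 = -0.0211/0.0179 = -1.18.
p-value = P(Z > -1.182) ≈ 0.8813, so at α = 0.01 we fail to reject H₀.

z = -1.18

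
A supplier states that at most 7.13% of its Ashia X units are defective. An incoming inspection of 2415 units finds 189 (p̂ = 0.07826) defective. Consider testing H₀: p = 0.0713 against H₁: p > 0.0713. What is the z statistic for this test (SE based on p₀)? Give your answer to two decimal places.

p̂ = 189/2415 ≈ 0.07826.
SE = √(p₀(1−p₀)/n) = √(0.066216/2415) = 0.00524.
z = (0.07826 − 0.0713)/0.00524 = 0.00696/0.00524 = 1.33.

z = 1.33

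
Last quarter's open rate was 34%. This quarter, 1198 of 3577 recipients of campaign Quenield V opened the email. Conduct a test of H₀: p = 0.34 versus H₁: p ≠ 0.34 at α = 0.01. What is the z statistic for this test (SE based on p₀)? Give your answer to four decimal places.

p̂ = 1198/3577 ≈ 0.334918.
Standard error under H₀: √(0.34×0.66/3577) = 0.007920.
z = (0.334918 − 0.34)/0.007920 = -0.005082/0.007920 = -0.6417.
Two-sided p-value ≈ 2·Φ(−0.642) = 0.5211. With α = 0.01, fail to reject H₀.

z = -0.6417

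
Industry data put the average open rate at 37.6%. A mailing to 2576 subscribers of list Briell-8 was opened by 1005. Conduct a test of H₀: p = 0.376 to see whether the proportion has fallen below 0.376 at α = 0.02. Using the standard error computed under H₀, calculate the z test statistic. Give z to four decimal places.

p̂ = 1005/2576 ≈ 0.390140.
Under H₀, SE = √(0.376·0.624/2576) = √(9.10807e-05) = 0.009544.
z = (0.390140 − 0.376)/0.009544 = 0.014140/0.009544 = 1.4816.
p-value = P(Z < 1.482) ≈ 0.9308, so at α = 0.02 we fail to reject H₀.

z = 1.4816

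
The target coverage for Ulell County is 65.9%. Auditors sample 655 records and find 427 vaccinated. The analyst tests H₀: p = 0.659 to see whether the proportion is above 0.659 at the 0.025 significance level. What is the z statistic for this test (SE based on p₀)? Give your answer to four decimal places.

z = -0.3829

p̂ = 427/655 ≈ 0.651908.
SE = √(p₀(1−p₀)/n) = √(0.22472/655) = 0.018522.
z = (0.651908 − 0.659)/0.018522 = -0.007092/0.018522 = -0.3829.
p-value = P(Z > -0.383) ≈ 0.6491; since p > α = 0.025, fail to reject H₀.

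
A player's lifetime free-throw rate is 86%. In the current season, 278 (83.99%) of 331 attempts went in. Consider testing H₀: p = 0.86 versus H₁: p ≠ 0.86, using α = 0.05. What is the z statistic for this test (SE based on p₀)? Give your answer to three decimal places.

z = -1.055

p̂ = 278/331 = 0.83988.
Under H₀, SE = √(0.86·0.14/331) = √(0.000363746) = 0.01907.
z = (0.83988 − 0.86)/0.01907 = -0.02012/0.01907 = -1.055.
Two-sided p-value ≈ 2·Φ(−1.055) = 0.2914. With α = 0.05, fail to reject H₀.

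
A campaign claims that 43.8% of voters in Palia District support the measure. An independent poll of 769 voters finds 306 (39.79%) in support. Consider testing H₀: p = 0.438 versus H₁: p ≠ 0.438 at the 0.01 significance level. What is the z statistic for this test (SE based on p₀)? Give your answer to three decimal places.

z = -2.240

p̂ = 306/769 ≈ 0.39792.
Under H₀, SE = √(0.438·0.562/769) = √(0.000320099) = 0.01789.
z = (0.39792 − 0.438)/0.01789 = -0.04008/0.01789 = -2.240.
Two-sided p-value ≈ 2·Φ(−2.240) = 0.0251; since p > α = 0.01, fail to reject H₀.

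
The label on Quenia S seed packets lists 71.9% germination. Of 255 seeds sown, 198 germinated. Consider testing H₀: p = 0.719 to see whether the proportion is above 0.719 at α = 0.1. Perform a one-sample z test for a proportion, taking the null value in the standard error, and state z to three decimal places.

p̂ = 198/255 ≈ 0.77647.
Under H₀, SE = √(0.719·0.281/255) = √(0.00079231) = 0.02815.
z = (0.77647 − 0.719)/0.02815 = 0.05747/0.02815 = 2.042.
p-value = P(Z > 2.042) ≈ 0.0206, so at α = 0.1 we reject H₀.

z = 2.042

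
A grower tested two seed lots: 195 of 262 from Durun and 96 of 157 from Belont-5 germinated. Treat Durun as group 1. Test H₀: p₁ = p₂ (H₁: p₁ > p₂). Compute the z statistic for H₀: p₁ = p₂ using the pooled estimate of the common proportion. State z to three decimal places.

z = 2.857

p̂₁ = 195/262 = 0.74427, p̂₂ = 96/157 = 0.61146.
Pooled p̂ = (195+96)/(262+157) = 291/419 = 0.69451.
SE = √(0.212166 × 0.0101862) = 0.04649.
z = (0.74427 − 0.61146)/0.04649 = 0.13281/0.04649 = 2.857.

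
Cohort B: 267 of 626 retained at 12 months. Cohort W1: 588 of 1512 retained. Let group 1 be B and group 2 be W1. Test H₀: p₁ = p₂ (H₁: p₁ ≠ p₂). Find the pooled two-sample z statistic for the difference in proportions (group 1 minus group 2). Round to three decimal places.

z = 1.616

p̂₁ = 267/626 ≈ 0.42652, p̂₂ = 588/1512 ≈ 0.38889.
Pooled p̂ = (267+588)/(626+1512) = 855/2138 = 0.39991.
SE = √(0.239981 × 0.00225882) = 0.02328.
z = (0.42652 − 0.38889)/0.02328 = 0.03763/0.02328 = 1.616.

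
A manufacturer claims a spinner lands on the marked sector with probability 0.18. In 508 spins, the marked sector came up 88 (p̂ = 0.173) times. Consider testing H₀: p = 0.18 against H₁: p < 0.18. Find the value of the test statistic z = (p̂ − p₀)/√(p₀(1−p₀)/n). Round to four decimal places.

p̂ = 88/508 ≈ 0.173228.
SE = √(p₀(1−p₀)/n) = √(0.1476/508) = 0.017046.
z = (0.173228 − 0.18)/0.017046 = -0.006772/0.017046 = -0.3973.

z = -0.3973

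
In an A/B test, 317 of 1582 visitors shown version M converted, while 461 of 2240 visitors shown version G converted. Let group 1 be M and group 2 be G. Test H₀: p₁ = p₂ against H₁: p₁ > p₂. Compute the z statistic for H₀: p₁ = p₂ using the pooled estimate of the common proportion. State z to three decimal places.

z = -0.410

p̂₁ = 317/1582 ≈ 0.20038, p̂₂ = 461/2240 ≈ 0.20580.
Pooled p̂ = (317+461)/(1582+2240) = 778/3822 = 0.20356.
SE = √(0.162122 × 0.00107854) = 0.01322.
z = (0.20038 − 0.20580)/0.01322 = -0.00542/0.01322 = -0.410.
p-value = P(Z > -0.410) ≈ 0.6592.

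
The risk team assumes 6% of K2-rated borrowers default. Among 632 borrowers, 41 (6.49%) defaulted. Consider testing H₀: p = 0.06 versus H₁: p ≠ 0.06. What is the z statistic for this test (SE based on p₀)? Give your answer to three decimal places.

p̂ = 41/632 = 0.064873.
SE = √(p₀(1−p₀)/n) = √(0.0564/632) = 0.009447.
z = (0.064873 − 0.06)/0.009447 = 0.004873/0.009447 = 0.516.

z = 0.516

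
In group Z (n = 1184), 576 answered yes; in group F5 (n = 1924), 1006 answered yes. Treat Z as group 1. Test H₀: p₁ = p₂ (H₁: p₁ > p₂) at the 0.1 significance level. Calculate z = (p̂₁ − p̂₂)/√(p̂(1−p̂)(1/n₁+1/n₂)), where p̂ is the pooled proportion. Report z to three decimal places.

p̂₁ = 576/1184 = 0.48649, p̂₂ = 1006/1924 = 0.52287.
Pooled p̂ = (576+1006)/(1184+1924) = 1582/3108 = 0.50901.
SE = √(0.249919 × 0.00136435) = 0.01847.
z = (0.48649 − 0.52287)/0.01847 = -0.03638/0.01847 = -1.970.
p-value = P(Z > -1.970) ≈ 0.9756. With α = 0.1, fail to reject H₀.

z = -1.970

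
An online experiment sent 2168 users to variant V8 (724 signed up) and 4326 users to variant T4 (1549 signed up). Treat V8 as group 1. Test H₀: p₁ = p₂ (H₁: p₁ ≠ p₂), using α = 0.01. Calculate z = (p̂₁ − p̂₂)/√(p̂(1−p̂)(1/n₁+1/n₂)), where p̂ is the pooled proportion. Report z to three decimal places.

p̂₁ = 724/2168 ≈ 0.33395, p̂₂ = 1549/4326 ≈ 0.35807.
Pooled p̂ = (724+1549)/(2168+4326) = 2273/6494 = 0.35002.
SE = √(p̂(1−p̂)(1/n₁+1/n₂)) = √(0.35002·0.64998·0.000692415) = √(0.000157528) = 0.01255.
z = (0.33395 − 0.35807)/0.01255 = -0.02412/0.01255 = -1.922.
p-value = 2·P(Z > 1.922) ≈ 0.0546; since p > α = 0.01, fail to reject H₀.

z = -1.922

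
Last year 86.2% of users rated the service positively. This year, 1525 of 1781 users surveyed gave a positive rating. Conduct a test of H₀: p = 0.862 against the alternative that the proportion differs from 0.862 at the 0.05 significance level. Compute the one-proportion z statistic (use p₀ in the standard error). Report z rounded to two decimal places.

p̂ = 1525/1781 = 0.8563.
SE = √(p₀(1−p₀)/n) = √(0.11896/1781) = 0.0082.
z = (0.8563 − 0.862)/0.0082 = -0.0057/0.0082 = -0.70.
p-value = 2·P(Z > 0.702) ≈ 0.4825. With α = 0.05, fail to reject H₀.

z = -0.70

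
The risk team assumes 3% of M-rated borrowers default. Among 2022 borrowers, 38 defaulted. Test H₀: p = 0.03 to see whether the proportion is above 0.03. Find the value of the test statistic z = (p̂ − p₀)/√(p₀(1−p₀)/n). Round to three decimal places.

p̂ = 38/2022 = 0.018793.
Under H₀, SE = √(0.03·0.97/2022) = √(1.43917e-05) = 0.003794.
z = (0.018793 − 0.03)/0.003794 = -0.011207/0.003794 = -2.954.
p-value = P(Z > -2.954) ≈ 0.9984.

z = -2.954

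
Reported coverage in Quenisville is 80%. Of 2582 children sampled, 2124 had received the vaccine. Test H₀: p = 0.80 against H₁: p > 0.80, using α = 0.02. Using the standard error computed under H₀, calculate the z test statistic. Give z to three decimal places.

p̂ = 2124/2582 = 0.822618.
Standard error under H₀: √(0.8×0.2/2582) = 0.007872.
z = (0.822618 − 0.8)/0.007872 = 0.022618/0.007872 = 2.873.
p-value = P(Z > 2.873) ≈ 0.0020; since p < α = 0.02, reject H₀.

z = 2.873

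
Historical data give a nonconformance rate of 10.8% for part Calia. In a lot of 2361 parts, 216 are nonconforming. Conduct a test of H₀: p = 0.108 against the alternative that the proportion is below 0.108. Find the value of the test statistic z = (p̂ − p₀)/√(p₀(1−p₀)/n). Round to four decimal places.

z = -2.5852

p̂ = 216/2361 ≈ 0.0914867.
SE = √(p₀(1−p₀)/n) = √(0.096336/2361) = 0.0063877.
z = (0.0914867 − 0.108)/0.0063877 = -0.0165133/0.0063877 = -2.5852.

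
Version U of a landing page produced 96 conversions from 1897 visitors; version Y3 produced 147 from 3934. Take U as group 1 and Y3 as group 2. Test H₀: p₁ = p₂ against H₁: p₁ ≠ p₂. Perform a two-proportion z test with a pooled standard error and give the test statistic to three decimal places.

z = 2.370

p̂₁ = 96/1897 ≈ 0.050606, p̂₂ = 147/3934 ≈ 0.037367.
Pooled p̂ = (96+147)/(1897+3934) = 243/5831 = 0.041674.
SE = √(0.0399371 × 0.000781342) = 0.005586.
z = (0.050606 − 0.037367)/0.005586 = 0.013239/0.005586 = 2.370.
p-value = 2·P(Z > 2.370) ≈ 0.0178.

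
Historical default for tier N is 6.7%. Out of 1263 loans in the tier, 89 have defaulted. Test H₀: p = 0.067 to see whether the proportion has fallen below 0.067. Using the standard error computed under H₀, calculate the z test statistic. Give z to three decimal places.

z = 0.493

p̂ = 89/1263 = 0.07047.
SE = √(p₀(1−p₀)/n) = √(0.062511/1263) = 0.00704.
z = (0.07047 − 0.067)/0.00704 = 0.00347/0.00704 = 0.493.
p-value = P(Z < 0.493) ≈ 0.6889.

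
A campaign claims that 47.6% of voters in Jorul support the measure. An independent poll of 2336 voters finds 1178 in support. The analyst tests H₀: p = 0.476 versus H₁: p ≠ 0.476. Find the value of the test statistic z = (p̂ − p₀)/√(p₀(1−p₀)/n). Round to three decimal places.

p̂ = 1178/2336 = 0.504281.
Under H₀, SE = √(0.476·0.524/2336) = √(0.000106774) = 0.010333.
z = (0.504281 − 0.476)/0.010333 = 0.028281/0.010333 = 2.737.
Two-sided p-value ≈ 2·Φ(−2.737) = 0.0062.

z = 2.737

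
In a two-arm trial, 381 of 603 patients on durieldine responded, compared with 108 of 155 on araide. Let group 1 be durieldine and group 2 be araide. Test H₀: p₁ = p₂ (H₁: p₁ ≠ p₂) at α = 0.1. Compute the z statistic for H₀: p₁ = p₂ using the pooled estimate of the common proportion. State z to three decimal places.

p̂₁ = 381/603 ≈ 0.63184, p̂₂ = 108/155 ≈ 0.69677.
Pooled p̂ = (381+108)/(603+155) = 489/758 = 0.64512.
SE = √(0.228941 × 0.00810999) = 0.04309.
z = (0.63184 − 0.69677)/0.04309 = -0.06493/0.04309 = -1.507.
p-value = 2·P(Z > 1.507) ≈ 0.1318, so at α = 0.1 we fail to reject H₀.

z = -1.507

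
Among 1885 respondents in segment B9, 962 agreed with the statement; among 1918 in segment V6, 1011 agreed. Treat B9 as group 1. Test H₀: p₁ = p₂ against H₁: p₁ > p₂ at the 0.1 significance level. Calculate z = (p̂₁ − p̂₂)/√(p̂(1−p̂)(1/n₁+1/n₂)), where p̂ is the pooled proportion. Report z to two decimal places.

z = -1.03

p̂₁ = 962/1885 = 0.510345, p̂₂ = 1011/1918 = 0.527112.
Pooled p̂ = (962+1011)/(1885+1918) = 1973/3803 = 0.518801.
SE = √(p̂(1−p̂)(1/n₁+1/n₂)) = √(0.518801·0.481199·0.00105188) = √(0.000262598) = 0.016205.
z = (0.510345 − 0.527112)/0.016205 = -0.016767/0.016205 = -1.03.
p-value = P(Z > -1.035) ≈ 0.8496; since p > α = 0.1, fail to reject H₀.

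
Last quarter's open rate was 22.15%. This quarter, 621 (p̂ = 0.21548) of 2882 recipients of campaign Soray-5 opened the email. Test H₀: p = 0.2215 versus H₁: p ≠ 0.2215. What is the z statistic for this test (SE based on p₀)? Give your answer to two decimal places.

p̂ = 621/2882 ≈ 0.2155.
SE = √(p₀(1−p₀)/n) = √(0.17244/2882) = 0.0077.
z = (0.2155 − 0.2215)/0.0077 = -0.0060/0.0077 = -0.78.

z = -0.78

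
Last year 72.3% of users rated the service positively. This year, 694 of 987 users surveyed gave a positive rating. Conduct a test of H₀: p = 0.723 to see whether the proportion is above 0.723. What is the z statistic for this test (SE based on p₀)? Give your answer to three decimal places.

z = -1.394

p̂ = 694/987 = 0.703141.
Under H₀, SE = √(0.723·0.277/987) = √(0.000202909) = 0.014245.
z = (0.703141 − 0.723)/0.014245 = -0.019859/0.014245 = -1.394.
p-value = P(Z > -1.394) ≈ 0.9184.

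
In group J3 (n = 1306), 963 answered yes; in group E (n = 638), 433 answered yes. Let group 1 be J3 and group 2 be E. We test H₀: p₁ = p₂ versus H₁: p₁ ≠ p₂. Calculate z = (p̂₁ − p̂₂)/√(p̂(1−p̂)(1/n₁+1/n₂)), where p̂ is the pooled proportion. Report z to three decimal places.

p̂₁ = 963/1306 ≈ 0.737366, p̂₂ = 433/638 ≈ 0.678683.
Pooled p̂ = (963+433)/(1306+638) = 1396/1944 = 0.718107.
SE = √(p̂(1−p̂)(1/n₁+1/n₂)) = √(0.718107·0.281893·0.00233309) = √(0.000472287) = 0.021732.
z = (0.737366 − 0.678683)/0.021732 = 0.058683/0.021732 = 2.700.
p-value = 2·P(Z > 2.700) ≈ 0.0069.

z = 2.700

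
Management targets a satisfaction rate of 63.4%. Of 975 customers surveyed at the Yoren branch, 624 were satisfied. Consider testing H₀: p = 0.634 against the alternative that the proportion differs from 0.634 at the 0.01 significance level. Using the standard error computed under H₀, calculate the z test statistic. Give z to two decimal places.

p̂ = 624/975 ≈ 0.6400.
SE = √(p₀(1−p₀)/n) = √(0.23204/975) = 0.0154.
z = (0.6400 − 0.634)/0.0154 = 0.0060/0.0154 = 0.39.
Two-sided p-value ≈ 2·Φ(−0.389) = 0.6973; since p > α = 0.01, fail to reject H₀.

z = 0.39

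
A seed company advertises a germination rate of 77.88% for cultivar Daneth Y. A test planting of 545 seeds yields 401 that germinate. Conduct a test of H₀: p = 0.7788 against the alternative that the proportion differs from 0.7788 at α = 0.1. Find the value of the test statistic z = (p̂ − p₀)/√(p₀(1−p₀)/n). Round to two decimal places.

z = -2.42

p̂ = 401/545 = 0.7358.
SE = √(p₀(1−p₀)/n) = √(0.17227/545) = 0.0178.
z = (0.7358 − 0.7788)/0.0178 = -0.0430/0.0178 = -2.42.
p-value = 2·P(Z > 2.420) ≈ 0.0155; since p < α = 0.1, reject H₀.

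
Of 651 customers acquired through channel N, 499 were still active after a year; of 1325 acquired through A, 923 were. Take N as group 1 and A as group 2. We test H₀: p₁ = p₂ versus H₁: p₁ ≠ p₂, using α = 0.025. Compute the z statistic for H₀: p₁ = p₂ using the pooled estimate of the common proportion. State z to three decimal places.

z = 3.252

p̂₁ = 499/651 ≈ 0.76651, p̂₂ = 923/1325 ≈ 0.69660.
Pooled p̂ = (499+923)/(651+1325) = 1422/1976 = 0.71964.
SE = √(p̂(1−p̂)(1/n₁+1/n₂)) = √(0.71964·0.28036·0.00229082) = √(0.000462195) = 0.02150.
z = (0.76651 − 0.69660)/0.02150 = 0.06991/0.02150 = 3.252.
Two-sided p-value ≈ 2·Φ(−3.252) = 0.0011. With α = 0.025, reject H₀.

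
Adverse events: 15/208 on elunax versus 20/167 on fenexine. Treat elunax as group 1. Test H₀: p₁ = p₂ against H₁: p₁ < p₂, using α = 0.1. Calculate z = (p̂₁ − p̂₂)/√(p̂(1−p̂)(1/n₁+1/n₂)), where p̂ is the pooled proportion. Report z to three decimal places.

z = -1.576

p̂₁ = 15/208 ≈ 0.07212, p̂₂ = 20/167 ≈ 0.11976.
Pooled p̂ = (15+20)/(208+167) = 35/375 = 0.09333.
SE = √(p̂(1−p̂)(1/n₁+1/n₂)) = √(0.09333·0.90667·0.0107957) = √(0.000913558) = 0.03023.
z = (0.07212 − 0.11976)/0.03023 = -0.04764/0.03023 = -1.576.
p-value = P(Z < -1.576) ≈ 0.0575, so at α = 0.1 we reject H₀.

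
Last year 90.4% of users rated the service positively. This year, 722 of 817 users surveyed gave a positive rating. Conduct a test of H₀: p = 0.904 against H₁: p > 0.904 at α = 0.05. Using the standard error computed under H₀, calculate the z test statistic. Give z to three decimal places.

p̂ = 722/817 ≈ 0.883721.
Standard error under H₀: √(0.904×0.096/817) = 0.010306.
z = (0.883721 − 0.904)/0.010306 = -0.020279/0.010306 = -1.968.
p-value = P(Z > -1.968) ≈ 0.9754; since p > α = 0.05, fail to reject H₀.

z = -1.968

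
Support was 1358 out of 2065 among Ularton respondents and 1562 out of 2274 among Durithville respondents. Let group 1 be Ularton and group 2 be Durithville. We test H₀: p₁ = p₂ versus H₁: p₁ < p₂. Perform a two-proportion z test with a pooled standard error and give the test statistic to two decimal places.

z = -2.05

p̂₁ = 1358/2065 = 0.6576, p̂₂ = 1562/2274 = 0.6869.
Pooled p̂ = (1358+1562)/(2065+2274) = 2920/4339 = 0.6730.
SE = √(0.220083 × 0.000924015) = 0.0143.
z = (0.6576 − 0.6869)/0.0143 = -0.0293/0.0143 = -2.05.
p-value = P(Z < -2.052) ≈ 0.0201.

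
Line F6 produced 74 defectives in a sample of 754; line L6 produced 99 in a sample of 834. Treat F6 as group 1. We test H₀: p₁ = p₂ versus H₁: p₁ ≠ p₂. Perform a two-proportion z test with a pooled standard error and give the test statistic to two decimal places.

z = -1.31

p̂₁ = 74/754 ≈ 0.0981, p̂₂ = 99/834 ≈ 0.1187.
Pooled p̂ = (74+99)/(754+834) = 173/1588 = 0.1089.
SE = √(p̂(1−p̂)(1/n₁+1/n₂)) = √(0.1089·0.8911·0.0025253) = √(0.00024514) = 0.0157.
z = (0.0981 − 0.1187)/0.0157 = -0.0206/0.0157 = -1.31.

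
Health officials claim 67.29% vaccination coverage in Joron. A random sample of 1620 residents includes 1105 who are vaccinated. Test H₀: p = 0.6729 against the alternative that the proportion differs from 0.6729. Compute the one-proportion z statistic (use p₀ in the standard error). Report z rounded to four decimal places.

p̂ = 1105/1620 ≈ 0.682099.
Standard error under H₀: √(0.6729×0.3271/1620) = 0.011656.
z = (0.682099 − 0.6729)/0.011656 = 0.009199/0.011656 = 0.7892.
Two-sided p-value ≈ 2·Φ(−0.789) = 0.4300.

z = 0.7892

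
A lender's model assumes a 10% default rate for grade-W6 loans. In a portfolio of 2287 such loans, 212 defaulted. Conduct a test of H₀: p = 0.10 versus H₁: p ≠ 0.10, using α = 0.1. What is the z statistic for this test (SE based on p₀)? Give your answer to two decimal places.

z = -1.16

p̂ = 212/2287 = 0.0927.
Standard error under H₀: √(0.1×0.9/2287) = 0.0063.
z = (0.0927 − 0.1)/0.0063 = -0.0073/0.0063 = -1.16.
Two-sided p-value ≈ 2·Φ(−1.164) = 0.2444; since p > α = 0.1, fail to reject H₀.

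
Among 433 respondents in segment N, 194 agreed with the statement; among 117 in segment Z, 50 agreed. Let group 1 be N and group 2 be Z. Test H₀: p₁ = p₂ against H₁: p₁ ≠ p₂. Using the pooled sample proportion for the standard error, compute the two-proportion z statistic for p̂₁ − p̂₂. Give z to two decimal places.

z = 0.40

p̂₁ = 194/433 = 0.4480, p̂₂ = 50/117 = 0.4274.
Pooled p̂ = (194+50)/(433+117) = 244/550 = 0.4436.
SE = √(p̂(1−p̂)(1/n₁+1/n₂)) = √(0.4436·0.5564·0.0108565) = √(0.00267963) = 0.0518.
z = (0.4480 − 0.4274)/0.0518 = 0.0206/0.0518 = 0.40.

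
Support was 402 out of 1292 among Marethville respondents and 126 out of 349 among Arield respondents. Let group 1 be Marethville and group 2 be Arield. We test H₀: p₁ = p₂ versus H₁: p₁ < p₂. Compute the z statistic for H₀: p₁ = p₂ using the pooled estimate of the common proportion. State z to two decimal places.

p̂₁ = 402/1292 = 0.3111, p̂₂ = 126/349 = 0.3610.
Pooled p̂ = (402+126)/(1292+349) = 528/1641 = 0.3218.
SE = √(0.218229 × 0.00363932) = 0.0282.
z = (0.3111 − 0.3610)/0.0282 = -0.0499/0.0282 = -1.77.

z = -1.77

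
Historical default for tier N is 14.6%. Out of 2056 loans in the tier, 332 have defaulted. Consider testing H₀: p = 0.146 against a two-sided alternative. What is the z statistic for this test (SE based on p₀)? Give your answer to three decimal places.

z = 1.988

p̂ = 332/2056 ≈ 0.161479.
SE = √(p₀(1−p₀)/n) = √(0.12468/2056) = 0.007787.
z = (0.161479 − 0.146)/0.007787 = 0.015479/0.007787 = 1.988.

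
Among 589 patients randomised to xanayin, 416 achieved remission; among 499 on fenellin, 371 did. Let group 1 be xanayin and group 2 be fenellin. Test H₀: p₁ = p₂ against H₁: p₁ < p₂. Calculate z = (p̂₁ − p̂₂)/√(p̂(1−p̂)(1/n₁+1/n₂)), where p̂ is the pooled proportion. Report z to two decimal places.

z = -1.37

p̂₁ = 416/589 ≈ 0.7063, p̂₂ = 371/499 ≈ 0.7435.
Pooled p̂ = (416+371)/(589+499) = 787/1088 = 0.7233.
SE = √(p̂(1−p̂)(1/n₁+1/n₂)) = √(0.7233·0.2767·0.0037018) = √(0.000740792) = 0.0272.
z = (0.7063 − 0.7435)/0.0272 = -0.0372/0.0272 = -1.37.
p-value = P(Z < -1.367) ≈ 0.0858.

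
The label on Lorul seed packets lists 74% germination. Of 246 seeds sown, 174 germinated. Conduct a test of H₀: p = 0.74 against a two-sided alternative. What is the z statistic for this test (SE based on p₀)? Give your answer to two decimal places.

z = -1.17

p̂ = 174/246 ≈ 0.7073.
SE = √(p₀(1−p₀)/n) = √(0.1924/246) = 0.0280.
z = (0.7073 − 0.74)/0.0280 = -0.0327/0.0280 = -1.17.
p-value = 2·P(Z > 1.169) ≈ 0.2425.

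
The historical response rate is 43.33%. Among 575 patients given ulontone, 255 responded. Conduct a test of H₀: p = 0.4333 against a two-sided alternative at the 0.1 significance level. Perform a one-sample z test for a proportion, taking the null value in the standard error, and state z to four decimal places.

p̂ = 255/575 ≈ 0.443478.
Under H₀, SE = √(0.4333·0.5667/575) = √(0.000427045) = 0.020665.
z = (0.443478 − 0.4333)/0.020665 = 0.010178/0.020665 = 0.4925.
Two-sided p-value ≈ 2·Φ(−0.493) = 0.6223, so at α = 0.1 we fail to reject H₀.

z = 0.4925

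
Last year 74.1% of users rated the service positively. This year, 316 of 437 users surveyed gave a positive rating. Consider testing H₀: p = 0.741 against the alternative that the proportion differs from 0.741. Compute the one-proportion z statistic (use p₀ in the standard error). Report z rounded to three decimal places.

p̂ = 316/437 = 0.72311.
SE = √(p₀(1−p₀)/n) = √(0.19192/437) = 0.02096.
z = (0.72311 − 0.741)/0.02096 = -0.01789/0.02096 = -0.854.
p-value = 2·P(Z > 0.854) ≈ 0.3933.

z = -0.854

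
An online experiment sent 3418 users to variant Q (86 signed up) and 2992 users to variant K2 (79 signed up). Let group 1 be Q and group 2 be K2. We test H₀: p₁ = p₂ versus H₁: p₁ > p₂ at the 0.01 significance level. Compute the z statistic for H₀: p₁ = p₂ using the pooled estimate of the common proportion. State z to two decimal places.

p̂₁ = 86/3418 = 0.02516, p̂₂ = 79/2992 = 0.02640.
Pooled p̂ = (86+79)/(3418+2992) = 165/6410 = 0.02574.
SE = √(0.0250784 × 0.000626793) = 0.00396.
z = (0.02516 − 0.02640)/0.00396 = -0.00124/0.00396 = -0.31.
p-value = P(Z > -0.313) ≈ 0.6230; since p > α = 0.01, fail to reject H₀.

z = -0.31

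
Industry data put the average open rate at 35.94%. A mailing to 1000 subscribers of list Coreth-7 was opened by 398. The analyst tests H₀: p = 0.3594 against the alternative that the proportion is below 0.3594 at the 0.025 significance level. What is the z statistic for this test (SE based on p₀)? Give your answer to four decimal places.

z = 2.5439

p̂ = 398/1000 = 0.3980000.
Under H₀, SE = √(0.3594·0.6406/1000) = √(0.000230232) = 0.0151734.
z = (0.3980000 − 0.3594)/0.0151734 = 0.0386000/0.0151734 = 2.5439.
p-value = P(Z < 2.544) ≈ 0.9945. With α = 0.025, fail to reject H₀.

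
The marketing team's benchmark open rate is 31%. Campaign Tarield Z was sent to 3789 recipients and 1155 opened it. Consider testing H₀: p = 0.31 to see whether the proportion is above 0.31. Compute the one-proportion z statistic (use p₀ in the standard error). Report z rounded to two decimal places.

p̂ = 1155/3789 ≈ 0.3048.
Under H₀, SE = √(0.31·0.69/3789) = √(5.64529e-05) = 0.0075.
z = (0.3048 − 0.31)/0.0075 = -0.0052/0.0075 = -0.69.

z = -0.69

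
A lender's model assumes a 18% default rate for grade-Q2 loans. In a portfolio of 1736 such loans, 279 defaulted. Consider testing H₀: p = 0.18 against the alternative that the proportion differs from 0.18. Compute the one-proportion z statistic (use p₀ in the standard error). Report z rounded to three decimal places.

z = -2.092

p̂ = 279/1736 ≈ 0.16071.
Standard error under H₀: √(0.18×0.82/1736) = 0.00922.
z = (0.16071 − 0.18)/0.00922 = -0.01929/0.00922 = -2.092.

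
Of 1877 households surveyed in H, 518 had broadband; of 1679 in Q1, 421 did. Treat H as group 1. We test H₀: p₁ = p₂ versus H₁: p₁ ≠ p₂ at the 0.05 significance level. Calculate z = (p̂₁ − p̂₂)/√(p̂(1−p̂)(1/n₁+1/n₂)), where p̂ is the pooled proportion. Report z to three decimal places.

p̂₁ = 518/1877 = 0.27597, p̂₂ = 421/1679 = 0.25074.
Pooled p̂ = (518+421)/(1877+1679) = 939/3556 = 0.26406.
SE = √(0.194333 × 0.00112836) = 0.01481.
z = (0.27597 − 0.25074)/0.01481 = 0.02523/0.01481 = 1.704.
Two-sided p-value ≈ 2·Φ(−1.704) = 0.0884, so at α = 0.05 we fail to reject H₀.

z = 1.704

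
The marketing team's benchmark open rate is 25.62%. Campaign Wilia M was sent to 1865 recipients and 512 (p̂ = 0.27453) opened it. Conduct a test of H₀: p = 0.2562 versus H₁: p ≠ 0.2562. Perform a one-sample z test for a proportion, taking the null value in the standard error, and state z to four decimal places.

z = 1.8134

p̂ = 512/1865 ≈ 0.2745308.
Under H₀, SE = √(0.2562·0.7438/1865) = √(0.000102178) = 0.0101083.
z = (0.2745308 − 0.2562)/0.0101083 = 0.0183308/0.0101083 = 1.8134.
p-value = 2·P(Z > 1.813) ≈ 0.0698.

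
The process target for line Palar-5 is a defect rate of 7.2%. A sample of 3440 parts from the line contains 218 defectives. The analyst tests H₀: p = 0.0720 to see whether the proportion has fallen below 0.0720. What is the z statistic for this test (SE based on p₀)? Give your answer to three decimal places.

p̂ = 218/3440 ≈ 0.063372.
Standard error under H₀: √(0.072×0.928/3440) = 0.004407.
z = (0.063372 − 0.072)/0.004407 = -0.008628/0.004407 = -1.958.

z = -1.958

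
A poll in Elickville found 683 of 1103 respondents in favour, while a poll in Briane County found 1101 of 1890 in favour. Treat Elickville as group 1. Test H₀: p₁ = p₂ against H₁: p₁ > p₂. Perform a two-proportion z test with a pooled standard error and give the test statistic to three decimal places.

p̂₁ = 683/1103 = 0.61922, p̂₂ = 1101/1890 = 0.58254.
Pooled p̂ = (683+1101)/(1103+1890) = 1784/2993 = 0.59606.
SE = √(p̂(1−p̂)(1/n₁+1/n₂)) = √(0.59606·0.40394·0.00143572) = √(0.000345682) = 0.01859.
z = (0.61922 − 0.58254)/0.01859 = 0.03668/0.01859 = 1.973.
p-value = P(Z > 1.973) ≈ 0.0243.

z = 1.973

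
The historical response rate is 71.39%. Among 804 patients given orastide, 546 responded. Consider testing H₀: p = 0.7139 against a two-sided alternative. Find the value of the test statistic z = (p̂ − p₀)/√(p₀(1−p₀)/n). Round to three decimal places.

z = -2.183

p̂ = 546/804 ≈ 0.67910.
SE = √(p₀(1−p₀)/n) = √(0.20425/804) = 0.01594.
z = (0.67910 − 0.7139)/0.01594 = -0.03480/0.01594 = -2.183.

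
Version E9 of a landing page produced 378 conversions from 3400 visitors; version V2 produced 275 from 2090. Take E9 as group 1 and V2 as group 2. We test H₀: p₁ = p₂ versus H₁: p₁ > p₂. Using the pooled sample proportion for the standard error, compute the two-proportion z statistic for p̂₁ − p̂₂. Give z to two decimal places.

z = -2.27

p̂₁ = 378/3400 = 0.1112, p̂₂ = 275/2090 = 0.1316.
Pooled p̂ = (378+275)/(3400+2090) = 653/5490 = 0.1189.
SE = √(0.104796 × 0.000772587) = 0.0090.
z = (0.1112 − 0.1316)/0.0090 = -0.0204/0.0090 = -2.27.
p-value = P(Z > -2.267) ≈ 0.9883.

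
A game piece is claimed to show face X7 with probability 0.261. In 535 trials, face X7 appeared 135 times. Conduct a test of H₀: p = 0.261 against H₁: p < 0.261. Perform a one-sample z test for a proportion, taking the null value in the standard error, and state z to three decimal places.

p̂ = 135/535 = 0.25234.
Standard error under H₀: √(0.261×0.739/535) = 0.01899.
z = (0.25234 − 0.261)/0.01899 = -0.00866/0.01899 = -0.456.
p-value = P(Z < -0.456) ≈ 0.3241.

z = -0.456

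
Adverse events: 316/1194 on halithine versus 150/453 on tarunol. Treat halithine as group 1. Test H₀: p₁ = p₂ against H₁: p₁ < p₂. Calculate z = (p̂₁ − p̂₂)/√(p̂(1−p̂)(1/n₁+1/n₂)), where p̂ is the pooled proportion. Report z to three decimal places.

p̂₁ = 316/1194 ≈ 0.26466, p̂₂ = 150/453 ≈ 0.33113.
Pooled p̂ = (316+150)/(1194+453) = 466/1647 = 0.28294.
SE = √(0.202884 × 0.00304503) = 0.02486.
z = (0.26466 − 0.33113)/0.02486 = -0.06647/0.02486 = -2.674.
p-value = P(Z < -2.674) ≈ 0.0037.

z = -2.674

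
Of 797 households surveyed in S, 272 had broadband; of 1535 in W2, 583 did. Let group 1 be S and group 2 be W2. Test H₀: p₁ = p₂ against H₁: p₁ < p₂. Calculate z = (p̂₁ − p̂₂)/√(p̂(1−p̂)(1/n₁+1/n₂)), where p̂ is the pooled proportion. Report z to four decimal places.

z = -1.8311

p̂₁ = 272/797 = 0.341280, p̂₂ = 583/1535 = 0.379805.
Pooled p̂ = (272+583)/(797+1535) = 855/2332 = 0.366638.
SE = √(p̂(1−p̂)(1/n₁+1/n₂)) = √(0.366638·0.633362·0.00190617) = √(0.000442641) = 0.021039.
z = (0.341280 − 0.379805)/0.021039 = -0.038525/0.021039 = -1.8311.
p-value = P(Z < -1.831) ≈ 0.0335.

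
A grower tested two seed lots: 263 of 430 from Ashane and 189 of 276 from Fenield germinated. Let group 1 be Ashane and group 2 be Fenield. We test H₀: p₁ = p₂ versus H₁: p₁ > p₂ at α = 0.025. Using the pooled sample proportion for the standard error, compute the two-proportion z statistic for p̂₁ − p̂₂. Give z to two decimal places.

z = -1.98

p̂₁ = 263/430 = 0.6116, p̂₂ = 189/276 = 0.6848.
Pooled p̂ = (263+189)/(430+276) = 452/706 = 0.6402.
SE = √(p̂(1−p̂)(1/n₁+1/n₂)) = √(0.6402·0.3598·0.00594877) = √(0.00137022) = 0.0370.
z = (0.6116 − 0.6848)/0.0370 = -0.0732/0.0370 = -1.98.
p-value = P(Z > -1.976) ≈ 0.9759; since p > α = 0.025, fail to reject H₀.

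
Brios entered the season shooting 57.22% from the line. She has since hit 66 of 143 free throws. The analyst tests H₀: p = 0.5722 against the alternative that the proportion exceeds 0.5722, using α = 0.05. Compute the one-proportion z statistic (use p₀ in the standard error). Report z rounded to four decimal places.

z = -2.6747

p̂ = 66/143 = 0.461538.
Under H₀, SE = √(0.5722·0.4278/143) = √(0.0017118) = 0.041374.
z = (0.461538 − 0.5722)/0.041374 = -0.110662/0.041374 = -2.6747.
p-value = P(Z > -2.675) ≈ 0.9963; since p > α = 0.05, fail to reject H₀.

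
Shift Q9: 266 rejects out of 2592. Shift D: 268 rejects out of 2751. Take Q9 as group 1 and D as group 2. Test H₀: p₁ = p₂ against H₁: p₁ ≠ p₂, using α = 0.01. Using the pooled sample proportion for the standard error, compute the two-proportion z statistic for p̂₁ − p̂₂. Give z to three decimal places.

p̂₁ = 266/2592 ≈ 0.102623, p̂₂ = 268/2751 ≈ 0.097419.
Pooled p̂ = (266+268)/(2592+2751) = 534/5343 = 0.099944.
SE = √(p̂(1−p̂)(1/n₁+1/n₂)) = √(0.099944·0.900056·0.000749307) = √(6.74039e-05) = 0.008210.
z = (0.102623 − 0.097419)/0.008210 = 0.005204/0.008210 = 0.634.
p-value = 2·P(Z > 0.634) ≈ 0.5261; since p > α = 0.01, fail to reject H₀.

z = 0.634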